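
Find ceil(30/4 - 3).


30/4 = 7.5
7.5 - 3 = 4.5
ceil(4.5) = 5

5


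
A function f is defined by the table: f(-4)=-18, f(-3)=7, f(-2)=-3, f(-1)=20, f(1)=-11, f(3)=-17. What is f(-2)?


Reading from the table at x = -2

-3


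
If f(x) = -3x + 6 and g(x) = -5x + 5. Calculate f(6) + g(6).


f(6) = -12
g(6) = -25
Sum = -37

-37


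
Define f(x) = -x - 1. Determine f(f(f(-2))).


f(-2) = 1
f(1) = -2
f(-2) = 1

1


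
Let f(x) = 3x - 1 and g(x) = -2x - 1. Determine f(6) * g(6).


f(6) = 17
g(6) = -13
Product = -221

-221


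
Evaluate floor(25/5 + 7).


25/5 = 5
5 + 7 = 12
floor(12) = 12

12


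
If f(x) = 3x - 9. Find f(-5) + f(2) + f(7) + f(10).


f(-5) = -24
f(2) = -3
f(7) = 12
f(10) = 21
Sum = 6

6


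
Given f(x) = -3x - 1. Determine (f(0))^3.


f(0) = -1
(-1)^3 = -1

-1


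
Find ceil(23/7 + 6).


23/7 = 3.2857
3.2857 + 6 = 9.2857
ceil(9.2857) = 10

10


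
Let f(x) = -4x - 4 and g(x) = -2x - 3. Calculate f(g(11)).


g(11) = -25
f(-25) = 96

96


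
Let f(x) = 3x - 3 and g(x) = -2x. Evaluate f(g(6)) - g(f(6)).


f(g(6)) = -39
g(f(6)) = -30
Difference = -9

-9


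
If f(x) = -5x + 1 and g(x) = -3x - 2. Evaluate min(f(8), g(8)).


-39


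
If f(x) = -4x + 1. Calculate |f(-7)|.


f(-7) = 29
|29| = 29

29


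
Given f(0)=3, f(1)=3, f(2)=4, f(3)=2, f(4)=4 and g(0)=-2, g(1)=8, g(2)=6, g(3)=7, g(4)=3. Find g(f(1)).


f(1) = 3
g(3) = 7

7


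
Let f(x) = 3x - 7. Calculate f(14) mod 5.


0


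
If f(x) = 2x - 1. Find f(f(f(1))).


f(1) = 1
f(1) = 1
f(1) = 1

1


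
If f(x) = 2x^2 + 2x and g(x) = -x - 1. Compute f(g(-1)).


g(-1) = 0
f(0) = 2*(0)^2 + 2*(0) = 0

0


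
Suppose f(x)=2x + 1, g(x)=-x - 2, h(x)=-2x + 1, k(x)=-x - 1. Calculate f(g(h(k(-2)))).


k(-2) = 1
h(1) = -1
g(-1) = -1
f(-1) = -1

-1


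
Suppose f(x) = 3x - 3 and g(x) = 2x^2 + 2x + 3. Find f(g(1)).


g(1) = 7
f(7) = 18

18


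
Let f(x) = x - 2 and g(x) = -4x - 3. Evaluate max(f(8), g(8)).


f(8) = 6
g(8) = -35
max = 6

6


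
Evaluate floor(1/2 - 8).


1/2 = 0.5
0.5 - 8 = -7.5
floor(-7.5) = -8

-8


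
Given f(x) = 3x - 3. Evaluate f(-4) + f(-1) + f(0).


f(-4) = -15
f(-1) = -6
f(0) = -3
Sum = -24

-24


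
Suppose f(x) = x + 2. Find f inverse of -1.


Solve x + 2 = -1
x = (-1 - 2) / 1 = -3

-3


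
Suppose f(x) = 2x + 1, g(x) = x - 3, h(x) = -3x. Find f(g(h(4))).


h(4) = -12
g(-12) = -15
f(-15) = -29

-29


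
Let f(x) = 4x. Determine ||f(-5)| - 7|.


f(-5) = -20
|-20| = 20
|20 - 7| = 13

13


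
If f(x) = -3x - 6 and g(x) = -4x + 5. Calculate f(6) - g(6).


f(6) = -24
g(6) = -19
Difference = -5

-5


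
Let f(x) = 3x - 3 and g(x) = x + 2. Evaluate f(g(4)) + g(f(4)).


f(g(4)) = 15
g(f(4)) = 11
Sum = 26

26


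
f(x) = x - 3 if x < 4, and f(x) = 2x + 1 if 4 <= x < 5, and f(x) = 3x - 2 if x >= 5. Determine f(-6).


-6 satisfies x < 4
f(-6) = -9

-9


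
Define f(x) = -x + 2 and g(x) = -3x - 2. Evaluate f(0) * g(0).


-4


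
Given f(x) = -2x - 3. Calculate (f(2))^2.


f(2) = -7
(-7)^2 = 49

49


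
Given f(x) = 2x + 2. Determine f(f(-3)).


f(-3) = -4
f(-4) = -6

-6


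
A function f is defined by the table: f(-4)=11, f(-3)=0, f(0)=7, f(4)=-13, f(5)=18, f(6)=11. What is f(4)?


Reading from the table at x = 4

-13


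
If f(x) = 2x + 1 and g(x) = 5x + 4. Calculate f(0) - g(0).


f(0) = 1
g(0) = 4
Difference = -3

-3


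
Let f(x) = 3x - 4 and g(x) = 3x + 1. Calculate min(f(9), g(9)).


f(9) = 23
g(9) = 28
min = 23

23


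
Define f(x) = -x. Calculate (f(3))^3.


f(3) = -3
(-3)^3 = -27

-27


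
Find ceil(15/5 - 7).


15/5 = 3
3 - 7 = -4
ceil(-4) = -4

-4


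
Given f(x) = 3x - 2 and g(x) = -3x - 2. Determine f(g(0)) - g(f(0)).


f(g(0)) = -8
g(f(0)) = 4
Difference = -12

-12


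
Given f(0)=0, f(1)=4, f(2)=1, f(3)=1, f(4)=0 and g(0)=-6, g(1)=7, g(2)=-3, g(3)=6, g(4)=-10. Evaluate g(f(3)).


f(3) = 1
g(1) = 7

7


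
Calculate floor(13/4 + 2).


13/4 = 3.25
3.25 + 2 = 5.25
floor(5.25) = 5

5


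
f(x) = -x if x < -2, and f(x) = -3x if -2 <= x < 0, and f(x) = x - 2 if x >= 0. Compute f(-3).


-3 satisfies x < -2
f(-3) = 3

3


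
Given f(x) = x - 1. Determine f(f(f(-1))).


f(-1) = -2
f(-2) = -3
f(-3) = -4

-4


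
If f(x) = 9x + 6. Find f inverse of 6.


0


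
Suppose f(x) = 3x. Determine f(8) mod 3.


f(8) = 24
24 mod 3 = 0

0


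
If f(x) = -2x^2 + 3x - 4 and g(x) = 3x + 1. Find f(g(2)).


-81


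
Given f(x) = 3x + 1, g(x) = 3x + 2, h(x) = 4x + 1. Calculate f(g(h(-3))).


h(-3) = -11
g(-11) = -31
f(-31) = -92

-92


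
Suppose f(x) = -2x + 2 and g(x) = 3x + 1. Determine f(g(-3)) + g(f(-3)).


43


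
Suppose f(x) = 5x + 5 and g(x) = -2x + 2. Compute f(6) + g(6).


f(6) = 35
g(6) = -10
Sum = 25

25


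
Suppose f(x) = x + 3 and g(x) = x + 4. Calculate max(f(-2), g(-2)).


2


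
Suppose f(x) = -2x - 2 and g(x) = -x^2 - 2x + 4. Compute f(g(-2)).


g(-2) = 4
f(4) = -10

-10


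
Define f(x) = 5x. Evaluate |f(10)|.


50


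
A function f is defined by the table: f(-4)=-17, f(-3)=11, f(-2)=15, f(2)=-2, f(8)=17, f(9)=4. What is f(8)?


17


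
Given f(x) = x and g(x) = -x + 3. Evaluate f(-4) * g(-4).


f(-4) = -4
g(-4) = 7
Product = -28

-28


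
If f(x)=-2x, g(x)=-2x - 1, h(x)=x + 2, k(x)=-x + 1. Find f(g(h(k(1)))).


k(1) = 0
h(0) = 2
g(2) = -5
f(-5) = 10

10


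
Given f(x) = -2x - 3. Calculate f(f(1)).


7


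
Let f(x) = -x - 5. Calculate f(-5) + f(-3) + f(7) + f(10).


f(-5) = 0
f(-3) = -2
f(7) = -12
f(10) = -15
Sum = -29

-29


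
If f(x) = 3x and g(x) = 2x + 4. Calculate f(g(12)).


g(12) = 28
f(28) = 84

84


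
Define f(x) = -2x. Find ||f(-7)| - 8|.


f(-7) = 14
|14| = 14
|14 - 8| = 6

6


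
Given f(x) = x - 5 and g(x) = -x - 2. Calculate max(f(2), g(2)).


f(2) = -3
g(2) = -4
max = -3

-3


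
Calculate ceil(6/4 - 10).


6/4 = 1.5
1.5 - 10 = -8.5
ceil(-8.5) = -8

-8


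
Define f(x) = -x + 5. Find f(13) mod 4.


f(13) = -8
-8 mod 4 = 0

0


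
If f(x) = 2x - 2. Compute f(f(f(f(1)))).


-14


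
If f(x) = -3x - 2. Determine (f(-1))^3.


1


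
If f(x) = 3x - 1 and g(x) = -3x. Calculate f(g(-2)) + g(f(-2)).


f(g(-2)) = 17
g(f(-2)) = 21
Sum = 38

38


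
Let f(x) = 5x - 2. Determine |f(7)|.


f(7) = 33
|33| = 33

33


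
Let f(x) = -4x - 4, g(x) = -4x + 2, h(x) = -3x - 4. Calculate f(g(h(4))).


h(4) = -16
g(-16) = 66
f(66) = -268

-268


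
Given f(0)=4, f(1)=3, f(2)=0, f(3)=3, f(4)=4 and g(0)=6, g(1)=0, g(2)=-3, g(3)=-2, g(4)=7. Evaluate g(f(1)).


f(1) = 3
g(3) = -2

-2


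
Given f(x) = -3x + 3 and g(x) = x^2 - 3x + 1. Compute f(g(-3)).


-54


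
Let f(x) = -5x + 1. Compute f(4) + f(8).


-58


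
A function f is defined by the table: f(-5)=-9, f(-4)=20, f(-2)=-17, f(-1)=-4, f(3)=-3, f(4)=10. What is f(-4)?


Reading from the table at x = -4

20


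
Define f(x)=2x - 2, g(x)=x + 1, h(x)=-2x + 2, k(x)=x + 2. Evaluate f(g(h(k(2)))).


k(2) = 4
h(4) = -6
g(-6) = -5
f(-5) = -12

-12


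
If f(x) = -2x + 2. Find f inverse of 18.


Solve -2x + 2 = 18
x = (18 - 2) / (-2) = -8

-8


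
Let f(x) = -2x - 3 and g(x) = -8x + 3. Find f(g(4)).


g(4) = -29
f(-29) = 55

55


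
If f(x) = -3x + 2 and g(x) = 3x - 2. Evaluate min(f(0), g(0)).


f(0) = 2
g(0) = -2
min = -2

-2


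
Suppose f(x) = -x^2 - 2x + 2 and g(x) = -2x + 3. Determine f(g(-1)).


g(-1) = 5
f(5) = (-1)*(5)^2 - 2*(5) + 2 = -33

-33


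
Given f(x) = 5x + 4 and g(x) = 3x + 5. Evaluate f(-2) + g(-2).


f(-2) = -6
g(-2) = -1
Sum = -7

-7


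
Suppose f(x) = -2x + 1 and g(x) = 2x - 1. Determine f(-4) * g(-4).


-81


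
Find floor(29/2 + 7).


29/2 = 14.5
14.5 + 7 = 21.5
floor(21.5) = 21

21


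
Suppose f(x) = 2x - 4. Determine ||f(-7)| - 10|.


f(-7) = -18
|-18| = 18
|18 - 10| = 8

8


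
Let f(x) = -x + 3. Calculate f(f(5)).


f(5) = -2
f(-2) = 5

5


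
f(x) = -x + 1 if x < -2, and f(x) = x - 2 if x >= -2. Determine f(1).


1 satisfies x >= -2
f(1) = -1

-1


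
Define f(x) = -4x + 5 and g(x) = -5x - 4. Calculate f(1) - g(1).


10


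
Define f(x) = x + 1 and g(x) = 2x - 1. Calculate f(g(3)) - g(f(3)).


-1


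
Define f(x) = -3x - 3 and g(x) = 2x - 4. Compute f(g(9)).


g(9) = 14
f(14) = -45

-45


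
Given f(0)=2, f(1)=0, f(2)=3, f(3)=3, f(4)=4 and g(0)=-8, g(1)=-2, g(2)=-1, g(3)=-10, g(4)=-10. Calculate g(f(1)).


f(1) = 0
g(0) = -8

-8


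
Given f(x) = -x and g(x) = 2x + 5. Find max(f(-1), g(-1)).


f(-1) = 1
g(-1) = 3
max = 3

3


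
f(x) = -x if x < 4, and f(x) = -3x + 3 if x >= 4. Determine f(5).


5 satisfies x >= 4
f(5) = -12

-12


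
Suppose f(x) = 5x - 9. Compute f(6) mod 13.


f(6) = 21
21 mod 13 = 8

8


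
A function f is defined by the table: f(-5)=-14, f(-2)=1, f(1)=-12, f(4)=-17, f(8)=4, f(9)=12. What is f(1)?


-12


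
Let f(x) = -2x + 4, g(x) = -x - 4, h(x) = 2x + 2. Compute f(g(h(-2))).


h(-2) = -2
g(-2) = -2
f(-2) = 8

8


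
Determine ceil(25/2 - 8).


5


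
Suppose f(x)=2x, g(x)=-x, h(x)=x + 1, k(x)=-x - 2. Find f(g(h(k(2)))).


k(2) = -4
h(-4) = -3
g(-3) = 3
f(3) = 6

6


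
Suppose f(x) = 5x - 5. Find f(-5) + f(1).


f(-5) = -30
f(1) = 0
Sum = -30

-30


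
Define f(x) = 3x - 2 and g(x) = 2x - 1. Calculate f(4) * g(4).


f(4) = 10
g(4) = 7
Product = 70

70


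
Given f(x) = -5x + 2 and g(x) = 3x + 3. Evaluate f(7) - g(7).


f(7) = -33
g(7) = 24
Difference = -57

-57


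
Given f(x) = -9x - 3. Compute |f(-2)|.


15


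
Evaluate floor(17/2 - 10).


17/2 = 8.5
8.5 - 10 = -1.5
floor(-1.5) = -2

-2


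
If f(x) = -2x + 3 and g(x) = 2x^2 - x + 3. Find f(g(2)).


g(2) = 9
f(9) = -15

-15


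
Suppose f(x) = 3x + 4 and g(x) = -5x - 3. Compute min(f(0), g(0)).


f(0) = 4
g(0) = -3
min = -3

-3


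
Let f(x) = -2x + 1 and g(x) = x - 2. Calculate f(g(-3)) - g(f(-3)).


f(g(-3)) = 11
g(f(-3)) = 5
Difference = 6

6


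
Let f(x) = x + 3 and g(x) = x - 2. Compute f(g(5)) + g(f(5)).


f(g(5)) = 6
g(f(5)) = 6
Sum = 12

12


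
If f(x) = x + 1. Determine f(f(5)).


f(5) = 6
f(6) = 7

7


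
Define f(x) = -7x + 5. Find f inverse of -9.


Solve -7x + 5 = -9
x = (-9 - 5) / (-7) = 2

2


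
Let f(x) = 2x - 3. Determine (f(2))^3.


f(2) = 1
(1)^3 = 1

1


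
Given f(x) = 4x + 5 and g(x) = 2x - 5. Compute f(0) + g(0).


f(0) = 5
g(0) = -5
Sum = 0

0


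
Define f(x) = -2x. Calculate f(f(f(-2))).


f(-2) = 4
f(4) = -8
f(-8) = 16

16


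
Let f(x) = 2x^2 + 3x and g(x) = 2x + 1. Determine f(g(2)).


g(2) = 5
f(5) = 2*(5)^2 + 3*(5) = 65

65


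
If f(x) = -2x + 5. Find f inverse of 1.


Solve -2x + 5 = 1
x = (1 - 5) / (-2) = 2

2


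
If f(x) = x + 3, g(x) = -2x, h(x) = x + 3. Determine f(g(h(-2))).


h(-2) = 1
g(1) = -2
f(-2) = 1

1


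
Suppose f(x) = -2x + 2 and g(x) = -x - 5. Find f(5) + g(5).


-18


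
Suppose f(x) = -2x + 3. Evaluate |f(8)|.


f(8) = -13
|-13| = 13

13


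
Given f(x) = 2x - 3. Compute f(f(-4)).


-25


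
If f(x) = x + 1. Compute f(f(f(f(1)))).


f(1) = 2
f(2) = 3
f(3) = 4
f(4) = 5

5


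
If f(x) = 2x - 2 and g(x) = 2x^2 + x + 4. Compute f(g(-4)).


62


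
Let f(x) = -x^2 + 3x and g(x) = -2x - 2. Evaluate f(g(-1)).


g(-1) = 0
f(0) = (-1)*(0)^2 + 3*(0) = 0

0


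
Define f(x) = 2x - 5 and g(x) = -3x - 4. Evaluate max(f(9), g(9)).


f(9) = 13
g(9) = -31
max = 13

13


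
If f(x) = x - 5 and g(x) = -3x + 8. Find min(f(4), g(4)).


f(4) = -1
g(4) = -4
min = -4

-4


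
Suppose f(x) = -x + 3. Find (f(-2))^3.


f(-2) = 5
(5)^3 = 125

125


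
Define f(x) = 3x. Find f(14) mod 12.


f(14) = 42
42 mod 12 = 6

6


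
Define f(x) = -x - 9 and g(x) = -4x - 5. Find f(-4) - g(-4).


f(-4) = -5
g(-4) = 11
Difference = -16

-16


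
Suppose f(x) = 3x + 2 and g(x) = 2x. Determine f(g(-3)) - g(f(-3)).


f(g(-3)) = -16
g(f(-3)) = -14
Difference = -2

-2


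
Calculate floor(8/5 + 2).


3


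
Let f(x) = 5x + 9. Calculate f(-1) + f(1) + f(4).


47


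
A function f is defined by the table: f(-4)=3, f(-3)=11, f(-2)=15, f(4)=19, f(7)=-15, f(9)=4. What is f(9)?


4


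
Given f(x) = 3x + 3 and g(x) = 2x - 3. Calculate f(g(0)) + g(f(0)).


f(g(0)) = -6
g(f(0)) = 3
Sum = -3

-3


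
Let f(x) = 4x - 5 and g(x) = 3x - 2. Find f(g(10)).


g(10) = 28
f(28) = 107

107


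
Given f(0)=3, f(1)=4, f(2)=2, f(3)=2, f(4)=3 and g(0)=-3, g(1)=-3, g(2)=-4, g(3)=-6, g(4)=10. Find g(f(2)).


f(2) = 2
g(2) = -4

-4


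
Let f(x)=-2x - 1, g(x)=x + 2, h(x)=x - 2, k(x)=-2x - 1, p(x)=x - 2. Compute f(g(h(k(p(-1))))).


-11


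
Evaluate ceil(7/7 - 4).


7/7 = 1
1 - 4 = -3
ceil(-3) = -3

-3


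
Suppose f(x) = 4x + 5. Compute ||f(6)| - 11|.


f(6) = 29
|29| = 29
|29 - 11| = 18

18


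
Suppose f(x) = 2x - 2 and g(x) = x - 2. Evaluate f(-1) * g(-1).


f(-1) = -4
g(-1) = -3
Product = 12

12


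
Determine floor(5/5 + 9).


5/5 = 1
1 + 9 = 10
floor(10) = 10

10


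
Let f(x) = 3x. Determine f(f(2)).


f(2) = 6
f(6) = 18

18


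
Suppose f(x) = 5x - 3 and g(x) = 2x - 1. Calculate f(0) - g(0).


f(0) = -3
g(0) = -1
Difference = -2

-2


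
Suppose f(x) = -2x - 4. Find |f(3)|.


f(3) = -10
|-10| = 10

10


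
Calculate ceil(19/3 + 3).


10


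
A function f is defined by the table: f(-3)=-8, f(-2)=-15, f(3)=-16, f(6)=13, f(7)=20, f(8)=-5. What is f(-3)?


Reading from the table at x = -3

-8


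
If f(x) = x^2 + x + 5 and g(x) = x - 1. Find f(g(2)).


g(2) = 1
f(1) = 1*(1)^2 + 1*(1) + 5 = 7

7


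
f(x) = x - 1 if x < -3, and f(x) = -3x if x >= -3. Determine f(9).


9 satisfies x >= -3
f(9) = -27

-27


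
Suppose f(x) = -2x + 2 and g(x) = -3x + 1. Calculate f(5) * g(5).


f(5) = -8
g(5) = -14
Product = 112

112


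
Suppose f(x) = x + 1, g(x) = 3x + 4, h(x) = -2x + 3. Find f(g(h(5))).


h(5) = -7
g(-7) = -17
f(-17) = -16

-16


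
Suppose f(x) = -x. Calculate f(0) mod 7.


f(0) = 0
0 mod 7 = 0

0


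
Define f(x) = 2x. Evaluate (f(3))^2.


f(3) = 6
(6)^2 = 36

36


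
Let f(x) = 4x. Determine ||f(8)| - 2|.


f(8) = 32
|32| = 32
|32 - 2| = 30

30


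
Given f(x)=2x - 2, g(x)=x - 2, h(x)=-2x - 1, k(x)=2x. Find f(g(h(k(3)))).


k(3) = 6
h(6) = -13
g(-13) = -15
f(-15) = -32

-32


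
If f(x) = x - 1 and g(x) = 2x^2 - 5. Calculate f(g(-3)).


g(-3) = 13
f(13) = 12

12


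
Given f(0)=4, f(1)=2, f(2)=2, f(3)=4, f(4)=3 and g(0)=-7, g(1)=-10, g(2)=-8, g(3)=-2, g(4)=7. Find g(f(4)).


-2


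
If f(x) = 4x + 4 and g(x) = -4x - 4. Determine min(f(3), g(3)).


f(3) = 16
g(3) = -16
min = -16

-16


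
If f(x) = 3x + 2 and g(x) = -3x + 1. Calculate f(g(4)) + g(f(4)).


f(g(4)) = -31
g(f(4)) = -41
Sum = -72

-72


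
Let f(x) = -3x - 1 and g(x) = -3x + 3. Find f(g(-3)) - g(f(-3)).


f(g(-3)) = -37
g(f(-3)) = -21
Difference = -16

-16


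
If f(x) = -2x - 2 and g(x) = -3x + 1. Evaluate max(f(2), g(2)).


f(2) = -6
g(2) = -5
max = -5

-5


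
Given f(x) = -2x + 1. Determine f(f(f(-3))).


f(-3) = 7
f(7) = -13
f(-13) = 27

27


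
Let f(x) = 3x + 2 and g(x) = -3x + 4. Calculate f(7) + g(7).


6


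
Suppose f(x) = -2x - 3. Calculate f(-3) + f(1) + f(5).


f(-3) = 3
f(1) = -5
f(5) = -13
Sum = -15

-15


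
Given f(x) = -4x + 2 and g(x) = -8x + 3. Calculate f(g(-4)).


g(-4) = 35
f(35) = -138

-138


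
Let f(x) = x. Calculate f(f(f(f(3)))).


f(3) = 3
f(3) = 3
f(3) = 3
f(3) = 3

3


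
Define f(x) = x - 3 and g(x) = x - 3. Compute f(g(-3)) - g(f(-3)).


0


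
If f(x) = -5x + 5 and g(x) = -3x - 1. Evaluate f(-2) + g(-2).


f(-2) = 15
g(-2) = 5
Sum = 20

20


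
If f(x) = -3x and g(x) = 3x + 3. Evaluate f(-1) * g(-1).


f(-1) = 3
g(-1) = 0
Product = 0

0


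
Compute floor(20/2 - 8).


20/2 = 10
10 - 8 = 2
floor(2) = 2

2


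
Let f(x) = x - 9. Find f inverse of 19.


Solve x - 9 = 19
x = (19 + 9) / 1 = 28

28


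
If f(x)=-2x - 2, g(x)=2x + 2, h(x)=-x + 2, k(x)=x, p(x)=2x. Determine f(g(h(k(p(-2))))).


p(-2) = -4
k(-4) = -4
h(-4) = 6
g(6) = 14
f(14) = -30

-30


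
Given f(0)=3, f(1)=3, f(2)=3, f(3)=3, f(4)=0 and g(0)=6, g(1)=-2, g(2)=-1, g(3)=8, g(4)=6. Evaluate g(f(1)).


f(1) = 3
g(3) = 8

8


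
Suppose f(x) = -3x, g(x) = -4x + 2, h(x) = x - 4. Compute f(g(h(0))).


-54


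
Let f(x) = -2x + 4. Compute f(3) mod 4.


f(3) = -2
-2 mod 4 = 2

2


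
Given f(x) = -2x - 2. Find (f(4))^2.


f(4) = -10
(-10)^2 = 100

100


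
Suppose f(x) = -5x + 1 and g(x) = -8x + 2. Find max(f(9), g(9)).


f(9) = -44
g(9) = -70
max = -44

-44


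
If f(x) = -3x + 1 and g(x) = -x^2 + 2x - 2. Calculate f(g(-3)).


g(-3) = -17
f(-17) = 52

52


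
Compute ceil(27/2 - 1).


27/2 = 13.5
13.5 - 1 = 12.5
ceil(12.5) = 13

13


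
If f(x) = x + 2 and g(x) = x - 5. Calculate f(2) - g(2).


f(2) = 4
g(2) = -3
Difference = 7

7


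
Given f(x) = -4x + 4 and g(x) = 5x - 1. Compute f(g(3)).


g(3) = 14
f(14) = -52

-52


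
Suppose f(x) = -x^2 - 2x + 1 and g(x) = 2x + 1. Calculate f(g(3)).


g(3) = 7
f(7) = (-1)*(7)^2 - 2*(7) + 1 = -62

-62


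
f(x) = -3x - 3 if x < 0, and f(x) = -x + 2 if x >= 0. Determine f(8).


8 satisfies x >= 0
f(8) = -6

-6


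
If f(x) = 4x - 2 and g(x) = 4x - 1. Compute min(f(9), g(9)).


f(9) = 34
g(9) = 35
min = 34

34


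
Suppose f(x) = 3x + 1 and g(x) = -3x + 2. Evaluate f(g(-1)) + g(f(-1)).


f(g(-1)) = 16
g(f(-1)) = 8
Sum = 24

24


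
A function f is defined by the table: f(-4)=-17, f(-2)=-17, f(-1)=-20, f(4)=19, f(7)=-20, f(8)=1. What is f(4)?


Reading from the table at x = 4

19


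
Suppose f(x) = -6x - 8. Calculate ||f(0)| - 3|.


f(0) = -8
|-8| = 8
|8 - 3| = 5

5


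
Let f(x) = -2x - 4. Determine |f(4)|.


f(4) = -12
|-12| = 12

12


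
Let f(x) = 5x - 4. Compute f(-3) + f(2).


-13


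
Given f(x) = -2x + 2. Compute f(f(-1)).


f(-1) = 4
f(4) = -6

-6


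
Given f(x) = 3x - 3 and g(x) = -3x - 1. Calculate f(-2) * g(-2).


f(-2) = -9
g(-2) = 5
Product = -45

-45


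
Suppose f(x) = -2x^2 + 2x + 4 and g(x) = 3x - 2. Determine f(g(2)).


g(2) = 4
f(4) = (-2)*(4)^2 + 2*(4) + 4 = -20

-20


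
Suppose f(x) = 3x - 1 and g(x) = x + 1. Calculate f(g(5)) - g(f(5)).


f(g(5)) = 17
g(f(5)) = 15
Difference = 2

2


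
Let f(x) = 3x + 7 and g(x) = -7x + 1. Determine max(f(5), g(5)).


f(5) = 22
g(5) = -34
max = 22

22


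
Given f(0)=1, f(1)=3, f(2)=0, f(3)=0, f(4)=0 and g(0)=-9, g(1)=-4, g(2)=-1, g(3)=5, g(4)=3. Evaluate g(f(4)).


f(4) = 0
g(0) = -9

-9


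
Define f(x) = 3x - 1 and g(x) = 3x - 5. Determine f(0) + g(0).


f(0) = -1
g(0) = -5
Sum = -6

-6


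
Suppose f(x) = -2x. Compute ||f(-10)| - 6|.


f(-10) = 20
|20| = 20
|20 - 6| = 14

14


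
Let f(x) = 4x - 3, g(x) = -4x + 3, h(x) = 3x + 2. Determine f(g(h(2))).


h(2) = 8
g(8) = -29
f(-29) = -119

-119


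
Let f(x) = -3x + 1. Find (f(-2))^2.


f(-2) = 7
(7)^2 = 49

49


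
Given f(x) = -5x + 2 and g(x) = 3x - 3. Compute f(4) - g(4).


-27


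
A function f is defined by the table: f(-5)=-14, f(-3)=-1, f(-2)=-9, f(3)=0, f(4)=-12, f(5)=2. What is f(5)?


Reading from the table at x = 5

2


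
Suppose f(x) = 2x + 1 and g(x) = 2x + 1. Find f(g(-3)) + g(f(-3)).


f(g(-3)) = -9
g(f(-3)) = -9
Sum = -18

-18


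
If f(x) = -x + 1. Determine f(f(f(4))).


f(4) = -3
f(-3) = 4
f(4) = -3

-3


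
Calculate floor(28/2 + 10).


24


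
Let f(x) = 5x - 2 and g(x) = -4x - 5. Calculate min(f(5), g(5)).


f(5) = 23
g(5) = -25
min = -25

-25


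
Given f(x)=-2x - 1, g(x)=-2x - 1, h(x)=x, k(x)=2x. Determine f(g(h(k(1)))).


9


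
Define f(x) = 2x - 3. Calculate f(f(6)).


15


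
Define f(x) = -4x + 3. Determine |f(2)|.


5


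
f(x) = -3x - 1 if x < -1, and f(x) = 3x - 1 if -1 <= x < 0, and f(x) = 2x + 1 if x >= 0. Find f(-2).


-2 satisfies x < -1
f(-2) = 5

5


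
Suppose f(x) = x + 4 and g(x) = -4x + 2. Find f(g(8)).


-26


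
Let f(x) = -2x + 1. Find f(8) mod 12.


f(8) = -15
-15 mod 12 = 9

9


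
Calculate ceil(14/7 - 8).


14/7 = 2
2 - 8 = -6
ceil(-6) = -6

-6


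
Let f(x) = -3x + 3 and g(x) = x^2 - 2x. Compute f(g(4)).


g(4) = 8
f(8) = -21

-21


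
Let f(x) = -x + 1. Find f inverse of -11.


Solve -x + 1 = -11
x = (-11 - 1) / (-1) = 12

12


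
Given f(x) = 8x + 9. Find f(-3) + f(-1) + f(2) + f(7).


f(-3) = -15
f(-1) = 1
f(2) = 25
f(7) = 65
Sum = 76

76


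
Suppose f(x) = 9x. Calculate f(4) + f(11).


f(4) = 36
f(11) = 99
Sum = 135

135


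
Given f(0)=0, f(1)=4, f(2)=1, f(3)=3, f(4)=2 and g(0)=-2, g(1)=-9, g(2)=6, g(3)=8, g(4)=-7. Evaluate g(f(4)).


6


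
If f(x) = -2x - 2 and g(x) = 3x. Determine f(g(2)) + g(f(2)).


-32


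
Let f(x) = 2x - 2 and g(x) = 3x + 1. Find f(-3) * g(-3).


f(-3) = -8
g(-3) = -8
Product = 64

64


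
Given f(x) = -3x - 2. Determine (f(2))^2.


f(2) = -8
(-8)^2 = 64

64


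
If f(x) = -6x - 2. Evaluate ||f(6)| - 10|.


f(6) = -38
|-38| = 38
|38 - 10| = 28

28


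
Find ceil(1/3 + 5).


1/3 = 0.3333
0.3333 + 5 = 5.3333
ceil(5.3333) = 6

6


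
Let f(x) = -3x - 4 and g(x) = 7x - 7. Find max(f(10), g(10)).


f(10) = -34
g(10) = 63
max = 63

63


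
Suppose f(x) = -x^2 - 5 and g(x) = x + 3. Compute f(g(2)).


g(2) = 5
f(5) = (-1)*(5)^2 - 5 = -30

-30


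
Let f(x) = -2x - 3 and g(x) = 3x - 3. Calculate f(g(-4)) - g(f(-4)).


f(g(-4)) = 27
g(f(-4)) = 12
Difference = 15

15


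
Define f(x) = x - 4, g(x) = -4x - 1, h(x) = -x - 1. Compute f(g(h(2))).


7


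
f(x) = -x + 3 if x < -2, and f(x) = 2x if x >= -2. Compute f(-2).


-2 satisfies x >= -2
f(-2) = -4

-4


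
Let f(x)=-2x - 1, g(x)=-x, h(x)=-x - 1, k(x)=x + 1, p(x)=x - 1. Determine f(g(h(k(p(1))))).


p(1) = 0
k(0) = 1
h(1) = -2
g(-2) = 2
f(2) = -5

-5


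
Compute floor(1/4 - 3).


1/4 = 0.25
0.25 - 3 = -2.75
floor(-2.75) = -3

-3


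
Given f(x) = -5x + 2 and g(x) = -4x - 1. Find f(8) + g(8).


f(8) = -38
g(8) = -33
Sum = -71

-71


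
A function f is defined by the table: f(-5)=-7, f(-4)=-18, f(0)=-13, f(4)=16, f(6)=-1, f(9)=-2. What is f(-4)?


-18


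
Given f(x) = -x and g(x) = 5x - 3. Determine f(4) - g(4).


f(4) = -4
g(4) = 17
Difference = -21

-21


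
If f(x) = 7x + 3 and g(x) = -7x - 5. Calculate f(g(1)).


g(1) = -12
f(-12) = -81

-81


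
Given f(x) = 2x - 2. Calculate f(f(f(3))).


f(3) = 4
f(4) = 6
f(6) = 10

10


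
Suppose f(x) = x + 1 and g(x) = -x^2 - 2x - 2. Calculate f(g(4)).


g(4) = -26
f(-26) = -25

-25


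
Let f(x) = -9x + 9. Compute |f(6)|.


f(6) = -45
|-45| = 45

45


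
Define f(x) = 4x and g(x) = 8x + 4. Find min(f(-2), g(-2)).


f(-2) = -8
g(-2) = -12
min = -12

-12


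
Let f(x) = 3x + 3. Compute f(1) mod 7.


f(1) = 6
6 mod 7 = 6

6


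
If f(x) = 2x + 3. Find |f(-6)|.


9


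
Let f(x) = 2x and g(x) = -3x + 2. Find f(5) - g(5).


f(5) = 10
g(5) = -13
Difference = 23

23


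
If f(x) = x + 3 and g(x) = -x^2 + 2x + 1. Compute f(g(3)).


1


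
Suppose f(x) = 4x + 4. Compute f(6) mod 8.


4


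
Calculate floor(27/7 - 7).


27/7 = 3.8571
3.8571 - 7 = -3.1429
floor(-3.1429) = -4

-4


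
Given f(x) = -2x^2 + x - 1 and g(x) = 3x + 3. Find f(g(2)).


g(2) = 9
f(9) = (-2)*(9)^2 + 1*(9) - 1 = -154

-154


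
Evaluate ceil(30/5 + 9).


30/5 = 6
6 + 9 = 15
ceil(15) = 15

15


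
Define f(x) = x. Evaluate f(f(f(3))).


3


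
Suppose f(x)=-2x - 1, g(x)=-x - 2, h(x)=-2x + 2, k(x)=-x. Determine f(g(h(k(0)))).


k(0) = 0
h(0) = 2
g(2) = -4
f(-4) = 7

7


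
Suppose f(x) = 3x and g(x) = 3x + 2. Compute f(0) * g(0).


f(0) = 0
g(0) = 2
Product = 0

0


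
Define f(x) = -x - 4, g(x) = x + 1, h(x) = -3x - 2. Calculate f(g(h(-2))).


h(-2) = 4
g(4) = 5
f(5) = -9

-9


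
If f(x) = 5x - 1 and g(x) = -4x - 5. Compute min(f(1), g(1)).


f(1) = 4
g(1) = -9
min = -9

-9


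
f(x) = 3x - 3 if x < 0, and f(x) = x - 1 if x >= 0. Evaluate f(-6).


-6 satisfies x < 0
f(-6) = -21

-21


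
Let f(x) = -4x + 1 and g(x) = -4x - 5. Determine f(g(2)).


g(2) = -13
f(-13) = 53

53


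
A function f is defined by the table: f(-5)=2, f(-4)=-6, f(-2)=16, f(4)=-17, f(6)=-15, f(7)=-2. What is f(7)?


-2


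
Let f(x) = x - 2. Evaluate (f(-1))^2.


f(-1) = -3
(-3)^2 = 9

9


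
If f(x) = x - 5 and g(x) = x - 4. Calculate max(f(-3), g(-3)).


f(-3) = -8
g(-3) = -7
max = -7

-7


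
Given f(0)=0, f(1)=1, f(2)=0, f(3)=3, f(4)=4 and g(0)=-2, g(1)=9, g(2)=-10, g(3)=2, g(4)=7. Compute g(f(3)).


f(3) = 3
g(3) = 2

2


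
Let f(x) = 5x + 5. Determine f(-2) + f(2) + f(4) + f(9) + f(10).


f(-2) = -5
f(2) = 15
f(4) = 25
f(9) = 50
f(10) = 55
Sum = 140

140


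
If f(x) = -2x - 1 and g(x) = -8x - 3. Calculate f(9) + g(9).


f(9) = -19
g(9) = -75
Sum = -94

-94


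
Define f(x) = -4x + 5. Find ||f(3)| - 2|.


f(3) = -7
|-7| = 7
|7 - 2| = 5

5


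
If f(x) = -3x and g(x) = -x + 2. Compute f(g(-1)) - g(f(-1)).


-8


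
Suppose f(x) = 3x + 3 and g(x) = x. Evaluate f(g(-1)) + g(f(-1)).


f(g(-1)) = 0
g(f(-1)) = 0
Sum = 0

0


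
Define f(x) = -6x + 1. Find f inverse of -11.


Solve -6x + 1 = -11
x = (-11 - 1) / (-6) = 2

2


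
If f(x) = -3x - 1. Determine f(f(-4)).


f(-4) = 11
f(11) = -34

-34


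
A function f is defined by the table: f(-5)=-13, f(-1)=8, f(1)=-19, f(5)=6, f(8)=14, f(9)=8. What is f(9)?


Reading from the table at x = 9

8


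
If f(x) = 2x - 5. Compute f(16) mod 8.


f(16) = 27
27 mod 8 = 3

3


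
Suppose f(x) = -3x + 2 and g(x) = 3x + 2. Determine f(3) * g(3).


f(3) = -7
g(3) = 11
Product = -77

-77


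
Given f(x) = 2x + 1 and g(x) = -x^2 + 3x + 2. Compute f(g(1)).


g(1) = 4
f(4) = 9

9


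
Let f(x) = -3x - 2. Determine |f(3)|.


f(3) = -11
|-11| = 11

11


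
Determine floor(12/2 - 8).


12/2 = 6
6 - 8 = -2
floor(-2) = -2

-2


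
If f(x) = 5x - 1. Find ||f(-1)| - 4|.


f(-1) = -6
|-6| = 6
|6 - 4| = 2

2


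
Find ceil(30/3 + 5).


30/3 = 10
10 + 5 = 15
ceil(15) = 15

15


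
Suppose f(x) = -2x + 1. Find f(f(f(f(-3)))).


f(-3) = 7
f(7) = -13
f(-13) = 27
f(27) = -53

-53


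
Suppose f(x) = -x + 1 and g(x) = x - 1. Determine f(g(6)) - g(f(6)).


f(g(6)) = -4
g(f(6)) = -6
Difference = 2

2


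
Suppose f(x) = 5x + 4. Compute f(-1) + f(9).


48


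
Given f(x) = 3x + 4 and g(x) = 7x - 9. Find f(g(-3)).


g(-3) = -30
f(-30) = -86

-86


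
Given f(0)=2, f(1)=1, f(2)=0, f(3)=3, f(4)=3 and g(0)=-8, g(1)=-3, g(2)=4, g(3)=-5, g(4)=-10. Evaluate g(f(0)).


4


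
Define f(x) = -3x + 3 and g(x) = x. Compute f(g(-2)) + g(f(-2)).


18


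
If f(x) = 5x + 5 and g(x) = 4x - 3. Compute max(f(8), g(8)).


f(8) = 45
g(8) = 29
max = 45

45


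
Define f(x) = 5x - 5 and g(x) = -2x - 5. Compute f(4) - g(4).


f(4) = 15
g(4) = -13
Difference = 28

28


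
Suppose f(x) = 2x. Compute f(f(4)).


f(4) = 8
f(8) = 16

16


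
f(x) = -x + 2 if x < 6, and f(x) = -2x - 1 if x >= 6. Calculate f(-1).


-1 satisfies x < 6
f(-1) = 3

3


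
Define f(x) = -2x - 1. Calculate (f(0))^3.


f(0) = -1
(-1)^3 = -1

-1


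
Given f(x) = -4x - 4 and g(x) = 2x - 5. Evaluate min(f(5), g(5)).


f(5) = -24
g(5) = 5
min = -24

-24


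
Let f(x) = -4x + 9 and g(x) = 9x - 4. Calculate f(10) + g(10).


55


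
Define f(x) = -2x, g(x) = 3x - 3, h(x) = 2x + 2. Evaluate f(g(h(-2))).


18


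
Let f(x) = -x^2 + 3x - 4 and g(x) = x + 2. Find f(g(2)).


-8


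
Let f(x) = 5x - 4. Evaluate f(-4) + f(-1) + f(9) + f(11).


f(-4) = -24
f(-1) = -9
f(9) = 41
f(11) = 51
Sum = 59

59


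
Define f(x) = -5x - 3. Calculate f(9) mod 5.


f(9) = -48
-48 mod 5 = 2

2


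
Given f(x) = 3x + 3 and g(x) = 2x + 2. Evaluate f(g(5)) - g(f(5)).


1


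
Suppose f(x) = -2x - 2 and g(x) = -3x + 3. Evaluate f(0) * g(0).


f(0) = -2
g(0) = 3
Product = -6

-6


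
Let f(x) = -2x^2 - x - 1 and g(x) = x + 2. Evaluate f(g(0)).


g(0) = 2
f(2) = (-2)*(2)^2 - 1*(2) - 1 = -11

-11


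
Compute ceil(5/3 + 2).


5/3 = 1.6667
1.6667 + 2 = 3.6667
ceil(3.6667) = 4

4


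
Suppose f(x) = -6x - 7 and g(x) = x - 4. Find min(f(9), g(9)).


f(9) = -61
g(9) = 5
min = -61

-61


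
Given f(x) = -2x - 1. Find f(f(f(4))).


-35


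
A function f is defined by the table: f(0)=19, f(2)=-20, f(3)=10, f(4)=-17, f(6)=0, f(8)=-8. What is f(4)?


Reading from the table at x = 4

-17


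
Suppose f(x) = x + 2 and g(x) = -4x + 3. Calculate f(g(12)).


-43


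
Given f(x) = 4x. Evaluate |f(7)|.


28


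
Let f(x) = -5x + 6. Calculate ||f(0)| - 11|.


5


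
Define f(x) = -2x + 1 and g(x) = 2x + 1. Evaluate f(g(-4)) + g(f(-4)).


f(g(-4)) = 15
g(f(-4)) = 19
Sum = 34

34


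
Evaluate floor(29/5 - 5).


29/5 = 5.8
5.8 - 5 = 0.8
floor(0.8) = 0

0


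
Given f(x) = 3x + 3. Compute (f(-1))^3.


f(-1) = 0
(0)^3 = 0

0


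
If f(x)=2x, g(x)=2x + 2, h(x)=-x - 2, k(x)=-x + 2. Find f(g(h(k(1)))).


-8


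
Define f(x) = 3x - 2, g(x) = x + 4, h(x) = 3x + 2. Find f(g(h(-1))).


h(-1) = -1
g(-1) = 3
f(3) = 7

7


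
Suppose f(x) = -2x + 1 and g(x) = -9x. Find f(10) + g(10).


f(10) = -19
g(10) = -90
Sum = -109

-109


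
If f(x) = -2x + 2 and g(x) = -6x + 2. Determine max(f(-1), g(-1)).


f(-1) = 4
g(-1) = 8
max = 8

8


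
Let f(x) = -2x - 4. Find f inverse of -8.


2


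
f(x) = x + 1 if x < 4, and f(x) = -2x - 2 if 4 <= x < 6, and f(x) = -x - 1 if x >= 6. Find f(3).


3 satisfies x < 4
f(3) = 4

4


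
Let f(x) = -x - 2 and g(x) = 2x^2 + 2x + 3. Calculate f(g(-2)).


g(-2) = 7
f(7) = -9

-9


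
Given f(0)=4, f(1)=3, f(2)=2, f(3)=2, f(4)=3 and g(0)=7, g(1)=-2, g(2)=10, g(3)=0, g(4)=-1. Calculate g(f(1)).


f(1) = 3
g(3) = 0

0


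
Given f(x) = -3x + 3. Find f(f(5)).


f(5) = -12
f(-12) = 39

39


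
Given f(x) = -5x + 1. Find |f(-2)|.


f(-2) = 11
|11| = 11

11


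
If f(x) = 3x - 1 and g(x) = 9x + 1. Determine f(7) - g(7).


f(7) = 20
g(7) = 64
Difference = -44

-44


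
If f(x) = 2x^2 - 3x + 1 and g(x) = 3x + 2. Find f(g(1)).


g(1) = 5
f(5) = 2*(5)^2 - 3*(5) + 1 = 36

36


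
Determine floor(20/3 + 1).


20/3 = 6.6667
6.6667 + 1 = 7.6667
floor(7.6667) = 7

7


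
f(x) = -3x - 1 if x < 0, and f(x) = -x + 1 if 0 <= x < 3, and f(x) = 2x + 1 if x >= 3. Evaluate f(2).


-1


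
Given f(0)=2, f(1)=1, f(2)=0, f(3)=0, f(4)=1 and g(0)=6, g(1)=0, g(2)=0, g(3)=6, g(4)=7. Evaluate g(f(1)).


f(1) = 1
g(1) = 0

0


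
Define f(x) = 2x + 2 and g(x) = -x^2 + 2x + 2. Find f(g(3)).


g(3) = -1
f(-1) = 0

0


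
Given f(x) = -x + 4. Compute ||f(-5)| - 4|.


f(-5) = 9
|9| = 9
|9 - 4| = 5

5


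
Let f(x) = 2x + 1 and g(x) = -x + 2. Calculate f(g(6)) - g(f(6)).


4


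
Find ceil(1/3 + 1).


1/3 = 0.3333
0.3333 + 1 = 1.3333
ceil(1.3333) = 2

2


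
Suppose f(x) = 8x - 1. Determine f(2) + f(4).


f(2) = 15
f(4) = 31
Sum = 46

46


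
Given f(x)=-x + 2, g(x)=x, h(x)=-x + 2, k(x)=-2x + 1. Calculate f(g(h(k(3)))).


-5


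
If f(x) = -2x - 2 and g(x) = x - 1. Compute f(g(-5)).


10


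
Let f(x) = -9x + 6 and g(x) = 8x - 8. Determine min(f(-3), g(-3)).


f(-3) = 33
g(-3) = -32
min = -32

-32


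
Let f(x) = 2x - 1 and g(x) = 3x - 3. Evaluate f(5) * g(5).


f(5) = 9
g(5) = 12
Product = 108

108


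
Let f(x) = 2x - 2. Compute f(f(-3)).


f(-3) = -8
f(-8) = -18

-18


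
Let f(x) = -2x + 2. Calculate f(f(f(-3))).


30


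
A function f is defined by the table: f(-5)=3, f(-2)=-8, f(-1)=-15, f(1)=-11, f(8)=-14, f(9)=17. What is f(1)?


Reading from the table at x = 1

-11


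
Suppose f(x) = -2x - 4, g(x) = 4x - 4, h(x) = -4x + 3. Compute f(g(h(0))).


h(0) = 3
g(3) = 8
f(8) = -20

-20


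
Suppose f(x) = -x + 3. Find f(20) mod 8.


f(20) = -17
-17 mod 8 = 7

7


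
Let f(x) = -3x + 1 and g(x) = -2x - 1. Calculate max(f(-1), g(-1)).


f(-1) = 4
g(-1) = 1
max = 4

4


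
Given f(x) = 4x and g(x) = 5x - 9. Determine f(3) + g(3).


f(3) = 12
g(3) = 6
Sum = 18

18


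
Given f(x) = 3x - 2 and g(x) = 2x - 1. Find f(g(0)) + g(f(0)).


f(g(0)) = -5
g(f(0)) = -5
Sum = -10

-10


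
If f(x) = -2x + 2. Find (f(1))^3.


0


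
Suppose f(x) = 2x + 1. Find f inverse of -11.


Solve 2x + 1 = -11
x = (-11 - 1) / 2 = -6

-6


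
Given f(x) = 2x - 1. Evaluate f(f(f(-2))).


f(-2) = -5
f(-5) = -11
f(-11) = -23

-23


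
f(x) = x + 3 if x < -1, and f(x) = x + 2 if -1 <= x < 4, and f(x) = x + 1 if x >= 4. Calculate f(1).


1 satisfies -1 <= x < 4
f(1) = 3

3


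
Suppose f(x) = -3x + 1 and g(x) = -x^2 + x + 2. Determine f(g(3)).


g(3) = -4
f(-4) = 13

13


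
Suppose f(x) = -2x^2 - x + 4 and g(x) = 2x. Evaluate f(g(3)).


g(3) = 6
f(6) = (-2)*(6)^2 - 1*(6) + 4 = -74

-74


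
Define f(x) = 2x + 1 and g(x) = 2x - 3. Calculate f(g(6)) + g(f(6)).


42


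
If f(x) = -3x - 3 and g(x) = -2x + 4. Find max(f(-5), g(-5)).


f(-5) = 12
g(-5) = 14
max = 14

14


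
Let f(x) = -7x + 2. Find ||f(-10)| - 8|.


f(-10) = 72
|72| = 72
|72 - 8| = 64

64


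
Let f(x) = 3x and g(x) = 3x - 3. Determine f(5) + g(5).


f(5) = 15
g(5) = 12
Sum = 27

27


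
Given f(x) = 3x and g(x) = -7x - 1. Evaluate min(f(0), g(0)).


-1


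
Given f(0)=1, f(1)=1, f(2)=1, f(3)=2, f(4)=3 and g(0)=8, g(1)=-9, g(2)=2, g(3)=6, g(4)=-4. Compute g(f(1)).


f(1) = 1
g(1) = -9

-9


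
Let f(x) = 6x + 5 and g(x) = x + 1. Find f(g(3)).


g(3) = 4
f(4) = 29

29


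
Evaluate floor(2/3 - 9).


2/3 = 0.6667
0.6667 - 9 = -8.3333
floor(-8.3333) = -9

-9


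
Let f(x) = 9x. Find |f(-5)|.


45


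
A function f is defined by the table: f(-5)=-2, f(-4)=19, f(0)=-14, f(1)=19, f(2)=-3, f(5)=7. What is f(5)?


Reading from the table at x = 5

7


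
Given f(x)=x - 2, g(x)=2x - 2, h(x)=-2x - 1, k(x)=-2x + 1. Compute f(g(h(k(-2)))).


k(-2) = 5
h(5) = -11
g(-11) = -24
f(-24) = -26

-26


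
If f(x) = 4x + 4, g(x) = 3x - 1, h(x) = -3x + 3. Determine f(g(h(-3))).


h(-3) = 12
g(12) = 35
f(35) = 144

144


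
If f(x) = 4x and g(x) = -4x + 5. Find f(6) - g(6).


f(6) = 24
g(6) = -19
Difference = 43

43


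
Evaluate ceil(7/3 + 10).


7/3 = 2.3333
2.3333 + 10 = 12.3333
ceil(12.3333) = 13

13


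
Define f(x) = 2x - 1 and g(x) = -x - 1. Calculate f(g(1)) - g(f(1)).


f(g(1)) = -5
g(f(1)) = -2
Difference = -3

-3


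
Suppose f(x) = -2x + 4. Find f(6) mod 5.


f(6) = -8
-8 mod 5 = 2

2


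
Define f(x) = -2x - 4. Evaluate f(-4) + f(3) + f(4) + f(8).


f(-4) = 4
f(3) = -10
f(4) = -12
f(8) = -20
Sum = -38

-38


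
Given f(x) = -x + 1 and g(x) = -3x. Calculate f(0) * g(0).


0


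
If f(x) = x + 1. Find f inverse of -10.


Solve x + 1 = -10
x = (-10 - 1) / 1 = -11

-11


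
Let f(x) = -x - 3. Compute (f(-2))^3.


f(-2) = -1
(-1)^3 = -1

-1


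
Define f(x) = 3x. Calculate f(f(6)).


f(6) = 18
f(18) = 54

54


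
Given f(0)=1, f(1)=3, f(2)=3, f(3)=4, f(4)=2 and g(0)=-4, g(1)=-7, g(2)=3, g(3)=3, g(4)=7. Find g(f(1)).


f(1) = 3
g(3) = 3

3


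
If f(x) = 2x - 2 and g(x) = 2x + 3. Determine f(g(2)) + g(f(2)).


f(g(2)) = 12
g(f(2)) = 7
Sum = 19

19


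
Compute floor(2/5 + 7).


2/5 = 0.4
0.4 + 7 = 7.4
floor(7.4) = 7

7


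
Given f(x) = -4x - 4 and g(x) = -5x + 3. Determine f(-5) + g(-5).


f(-5) = 16
g(-5) = 28
Sum = 44

44


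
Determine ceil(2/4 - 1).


2/4 = 0.5
0.5 - 1 = -0.5
ceil(-0.5) = 0

0


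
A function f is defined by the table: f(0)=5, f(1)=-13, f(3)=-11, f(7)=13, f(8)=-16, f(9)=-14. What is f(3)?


Reading from the table at x = 3

-11


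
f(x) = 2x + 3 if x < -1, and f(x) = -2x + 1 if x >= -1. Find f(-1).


-1 satisfies x >= -1
f(-1) = 3

3


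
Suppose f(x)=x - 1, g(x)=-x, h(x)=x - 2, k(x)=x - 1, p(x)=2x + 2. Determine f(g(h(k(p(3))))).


p(3) = 8
k(8) = 7
h(7) = 5
g(5) = -5
f(-5) = -6

-6


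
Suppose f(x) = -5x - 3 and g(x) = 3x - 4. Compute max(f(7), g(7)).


f(7) = -38
g(7) = 17
max = 17

17


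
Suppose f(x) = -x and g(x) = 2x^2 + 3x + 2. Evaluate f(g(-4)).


g(-4) = 22
f(22) = -22

-22


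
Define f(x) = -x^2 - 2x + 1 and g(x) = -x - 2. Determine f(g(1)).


g(1) = -3
f(-3) = (-1)*(-3)^2 - 2*(-3) + 1 = -2

-2


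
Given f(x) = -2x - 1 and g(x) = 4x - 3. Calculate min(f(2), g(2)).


f(2) = -5
g(2) = 5
min = -5

-5


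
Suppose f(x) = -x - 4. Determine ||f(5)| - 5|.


f(5) = -9
|-9| = 9
|9 - 5| = 4

4


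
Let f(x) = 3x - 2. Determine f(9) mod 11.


f(9) = 25
25 mod 11 = 3

3


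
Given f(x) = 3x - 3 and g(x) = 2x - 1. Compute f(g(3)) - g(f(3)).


f(g(3)) = 12
g(f(3)) = 11
Difference = 1

1


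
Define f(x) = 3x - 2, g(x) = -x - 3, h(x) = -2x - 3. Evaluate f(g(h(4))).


h(4) = -11
g(-11) = 8
f(8) = 22

22


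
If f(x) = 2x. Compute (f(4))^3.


f(4) = 8
(8)^3 = 512

512


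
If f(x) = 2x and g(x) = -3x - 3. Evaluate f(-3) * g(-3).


f(-3) = -6
g(-3) = 6
Product = -36

-36


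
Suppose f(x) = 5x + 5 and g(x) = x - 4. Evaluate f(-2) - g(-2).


f(-2) = -5
g(-2) = -6
Difference = 1

1


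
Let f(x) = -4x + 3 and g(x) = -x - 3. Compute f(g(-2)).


g(-2) = -1
f(-1) = 7

7


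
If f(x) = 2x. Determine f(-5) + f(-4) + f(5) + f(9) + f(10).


f(-5) = -10
f(-4) = -8
f(5) = 10
f(9) = 18
f(10) = 20
Sum = 30

30


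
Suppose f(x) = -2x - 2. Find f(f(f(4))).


f(4) = -10
f(-10) = 18
f(18) = -38

-38


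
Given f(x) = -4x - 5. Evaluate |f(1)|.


f(1) = -9
|-9| = 9

9


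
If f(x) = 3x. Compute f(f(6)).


f(6) = 18
f(18) = 54

54


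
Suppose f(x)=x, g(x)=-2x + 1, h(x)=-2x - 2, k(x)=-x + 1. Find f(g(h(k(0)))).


k(0) = 1
h(1) = -4
g(-4) = 9
f(9) = 9

9


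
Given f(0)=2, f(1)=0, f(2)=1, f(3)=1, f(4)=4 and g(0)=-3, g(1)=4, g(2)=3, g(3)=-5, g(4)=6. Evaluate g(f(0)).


f(0) = 2
g(2) = 3

3


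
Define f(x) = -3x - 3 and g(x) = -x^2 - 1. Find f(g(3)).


g(3) = -10
f(-10) = 27

27


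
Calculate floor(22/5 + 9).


22/5 = 4.4
4.4 + 9 = 13.4
floor(13.4) = 13

13


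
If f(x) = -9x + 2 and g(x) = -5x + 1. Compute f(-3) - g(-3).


f(-3) = 29
g(-3) = 16
Difference = 13

13
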